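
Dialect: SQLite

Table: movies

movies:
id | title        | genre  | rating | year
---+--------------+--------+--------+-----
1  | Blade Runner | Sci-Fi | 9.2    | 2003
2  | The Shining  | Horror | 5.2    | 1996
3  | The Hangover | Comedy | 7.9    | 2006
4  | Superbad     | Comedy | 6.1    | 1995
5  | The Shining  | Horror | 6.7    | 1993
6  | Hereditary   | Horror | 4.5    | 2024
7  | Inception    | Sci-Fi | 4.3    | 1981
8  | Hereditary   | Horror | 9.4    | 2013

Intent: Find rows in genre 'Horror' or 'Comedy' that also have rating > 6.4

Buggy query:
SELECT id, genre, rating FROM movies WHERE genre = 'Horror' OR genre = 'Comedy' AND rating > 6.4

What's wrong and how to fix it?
Bug: AND binds tighter than OR, so this parses as genre = 'Horror' OR (genre = 'Comedy' AND rating > 6.4)

Fix: Group the OR with parentheses (or use IN), then AND the threshold

Corrected query:
SELECT id, genre, rating FROM movies WHERE (genre = 'Horror' OR genre = 'Comedy') AND rating > 6.4

Result:
id | genre  | rating
---+--------+-------
3  | Comedy | 7.9   
5  | Horror | 6.7   
8  | Horror | 9.4   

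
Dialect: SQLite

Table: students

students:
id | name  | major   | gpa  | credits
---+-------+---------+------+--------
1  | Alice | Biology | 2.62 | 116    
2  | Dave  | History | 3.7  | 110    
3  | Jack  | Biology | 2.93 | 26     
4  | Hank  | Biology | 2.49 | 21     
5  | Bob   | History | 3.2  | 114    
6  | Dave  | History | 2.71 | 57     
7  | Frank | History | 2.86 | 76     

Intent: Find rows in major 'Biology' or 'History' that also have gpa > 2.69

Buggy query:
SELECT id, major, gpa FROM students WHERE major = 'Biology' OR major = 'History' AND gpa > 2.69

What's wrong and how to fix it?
Bug: AND binds tighter than OR, so this parses as major = 'Biology' OR (major = 'History' AND gpa > 2.69)

Fix: Add parentheses around the OR so the AND applies to both alternatives

Corrected query:
SELECT id, major, gpa FROM students WHERE (major = 'Biology' OR major = 'History') AND gpa > 2.69

Result:
id | major   | gpa 
---+---------+-----
2  | History | 3.7 
3  | Biology | 2.93
5  | History | 3.2 
6  | History | 2.71
7  | History | 2.86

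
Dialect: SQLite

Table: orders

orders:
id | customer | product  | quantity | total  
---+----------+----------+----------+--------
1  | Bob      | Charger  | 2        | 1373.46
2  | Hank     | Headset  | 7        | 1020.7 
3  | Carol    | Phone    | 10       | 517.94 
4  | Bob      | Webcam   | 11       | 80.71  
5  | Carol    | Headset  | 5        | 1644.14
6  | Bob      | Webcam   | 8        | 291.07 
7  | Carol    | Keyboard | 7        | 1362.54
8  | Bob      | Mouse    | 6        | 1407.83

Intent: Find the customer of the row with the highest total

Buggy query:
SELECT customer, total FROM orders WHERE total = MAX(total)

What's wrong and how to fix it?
Bug: WHERE is evaluated per row; an aggregate over the whole table isn't defined there

Fix: Use a subquery: WHERE total = (SELECT MAX(total) FROM orders)

Corrected query:
SELECT customer, total FROM orders WHERE total = (SELECT MAX(total) FROM orders)

Result:
customer | total  
---------+--------
Carol    | 1644.14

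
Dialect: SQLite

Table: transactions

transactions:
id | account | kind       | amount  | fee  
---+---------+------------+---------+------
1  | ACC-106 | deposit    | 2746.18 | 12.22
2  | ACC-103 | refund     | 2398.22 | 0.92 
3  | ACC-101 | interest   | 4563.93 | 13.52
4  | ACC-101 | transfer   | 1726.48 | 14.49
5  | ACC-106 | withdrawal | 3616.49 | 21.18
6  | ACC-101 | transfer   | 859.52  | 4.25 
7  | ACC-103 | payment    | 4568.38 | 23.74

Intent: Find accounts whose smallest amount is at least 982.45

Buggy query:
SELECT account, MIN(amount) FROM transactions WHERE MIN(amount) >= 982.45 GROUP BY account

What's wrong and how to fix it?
Bug: MIN() in WHERE is a misuse of aggregate

Fix: Replace WHERE with HAVING after the GROUP BY

Corrected query:
SELECT account, MIN(amount) FROM transactions GROUP BY account HAVING MIN(amount) >= 982.45

Result:
account | MIN(amount)
--------+------------
ACC-103 | 2398.22    
ACC-106 | 2746.18    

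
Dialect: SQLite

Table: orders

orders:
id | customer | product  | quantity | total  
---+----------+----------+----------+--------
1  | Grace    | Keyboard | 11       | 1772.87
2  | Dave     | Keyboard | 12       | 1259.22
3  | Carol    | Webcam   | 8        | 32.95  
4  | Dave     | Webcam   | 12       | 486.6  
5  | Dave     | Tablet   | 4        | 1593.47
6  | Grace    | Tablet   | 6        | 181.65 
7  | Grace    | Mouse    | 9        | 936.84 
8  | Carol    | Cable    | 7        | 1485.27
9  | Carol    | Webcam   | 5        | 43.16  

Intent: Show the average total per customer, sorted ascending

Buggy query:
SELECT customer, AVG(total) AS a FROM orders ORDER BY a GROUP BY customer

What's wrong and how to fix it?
Bug: GROUP BY must precede ORDER BY

Fix: Move ORDER BY to the end, after GROUP BY

Corrected query:
SELECT customer, AVG(total) AS a FROM orders GROUP BY customer ORDER BY a

Result:
customer | a          
---------+------------
Carol    | 520.46     
Grace    | 963.786667 
Dave     | 1113.096667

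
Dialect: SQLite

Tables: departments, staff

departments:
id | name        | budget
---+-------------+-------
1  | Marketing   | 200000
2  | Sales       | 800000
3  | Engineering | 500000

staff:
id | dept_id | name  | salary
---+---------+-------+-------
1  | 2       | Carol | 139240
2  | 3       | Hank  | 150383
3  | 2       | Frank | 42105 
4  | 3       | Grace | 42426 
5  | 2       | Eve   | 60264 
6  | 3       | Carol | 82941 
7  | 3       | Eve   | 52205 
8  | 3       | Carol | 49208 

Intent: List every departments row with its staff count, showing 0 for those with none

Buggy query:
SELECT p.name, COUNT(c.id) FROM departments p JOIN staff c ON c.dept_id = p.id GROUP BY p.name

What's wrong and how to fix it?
Bug: INNER JOIN drops departments rows that have no matching staff rows

Fix: Switch to LEFT JOIN to retain unmatched parent rows

Corrected query:
SELECT p.name, COUNT(c.id) FROM departments p LEFT JOIN staff c ON c.dept_id = p.id GROUP BY p.name

Result:
name        | COUNT(c.id)
------------+------------
Engineering | 5          
Marketing   | 0          
Sales       | 3          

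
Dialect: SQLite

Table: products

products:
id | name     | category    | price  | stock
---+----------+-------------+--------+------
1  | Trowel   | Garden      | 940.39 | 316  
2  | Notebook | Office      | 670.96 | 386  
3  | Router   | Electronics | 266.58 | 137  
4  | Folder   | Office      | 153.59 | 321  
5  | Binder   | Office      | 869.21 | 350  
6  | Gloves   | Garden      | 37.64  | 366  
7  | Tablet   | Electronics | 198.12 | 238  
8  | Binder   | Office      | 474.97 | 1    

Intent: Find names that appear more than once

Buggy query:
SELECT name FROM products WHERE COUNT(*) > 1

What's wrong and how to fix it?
Bug: COUNT(*) is an aggregate and cannot be used in WHERE

Fix: Group first, then use HAVING for the count condition

Corrected query:
SELECT name FROM products GROUP BY name HAVING COUNT(*) > 1

Result:
name  
------
Binder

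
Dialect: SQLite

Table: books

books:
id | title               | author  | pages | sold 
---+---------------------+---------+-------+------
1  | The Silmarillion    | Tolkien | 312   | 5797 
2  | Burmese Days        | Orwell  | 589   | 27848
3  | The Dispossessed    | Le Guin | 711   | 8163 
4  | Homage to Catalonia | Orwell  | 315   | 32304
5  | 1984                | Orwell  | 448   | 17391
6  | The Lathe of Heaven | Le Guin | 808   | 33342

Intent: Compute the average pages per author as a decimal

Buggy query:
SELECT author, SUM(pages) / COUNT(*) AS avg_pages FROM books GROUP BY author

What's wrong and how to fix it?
Bug: Both operands are integers, so '/' performs integer division and truncates

Fix: Cast one side to REAL so the division keeps the fractional part

Corrected query:
SELECT author, SUM(pages) * 1.0 / COUNT(*) AS avg_pages FROM books GROUP BY author

Result:
author  | avg_pages 
--------+-----------
Le Guin | 759.5     
Orwell  | 450.666667
Tolkien | 312       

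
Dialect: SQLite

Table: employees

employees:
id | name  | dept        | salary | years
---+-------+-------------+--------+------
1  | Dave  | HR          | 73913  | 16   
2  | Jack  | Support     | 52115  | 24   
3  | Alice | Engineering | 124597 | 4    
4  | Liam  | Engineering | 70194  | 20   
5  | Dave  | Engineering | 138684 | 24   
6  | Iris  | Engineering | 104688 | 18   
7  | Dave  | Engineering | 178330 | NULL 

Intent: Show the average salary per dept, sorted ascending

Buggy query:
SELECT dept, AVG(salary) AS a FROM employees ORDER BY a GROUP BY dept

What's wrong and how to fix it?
Bug: ORDER BY appears before GROUP BY; SQL clause order requires GROUP BY first

Fix: Move ORDER BY to the end, after GROUP BY

Corrected query:
SELECT dept, AVG(salary) AS a FROM employees GROUP BY dept ORDER BY a

Result:
dept        | a       
------------+---------
Support     | 52115   
HR          | 73913   
Engineering | 123298.6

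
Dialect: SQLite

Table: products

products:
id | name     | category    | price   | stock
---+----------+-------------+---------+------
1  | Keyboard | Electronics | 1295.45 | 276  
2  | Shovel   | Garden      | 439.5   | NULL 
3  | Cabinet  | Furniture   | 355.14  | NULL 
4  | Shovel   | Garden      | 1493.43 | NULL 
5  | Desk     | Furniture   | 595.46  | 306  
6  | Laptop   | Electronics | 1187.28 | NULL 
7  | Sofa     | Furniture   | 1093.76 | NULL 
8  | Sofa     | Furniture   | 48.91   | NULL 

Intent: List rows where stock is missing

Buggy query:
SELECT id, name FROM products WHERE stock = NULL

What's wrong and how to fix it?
Bug: Comparing to NULL with '=' never matches; NULL = NULL is unknown, not true

Fix: Use IS NULL to test for NULL

Corrected query:
SELECT id, name FROM products WHERE stock IS NULL

Result:
id | name   
---+--------
2  | Shovel 
3  | Cabinet
4  | Shovel 
6  | Laptop 
7  | Sofa   
8  | Sofa   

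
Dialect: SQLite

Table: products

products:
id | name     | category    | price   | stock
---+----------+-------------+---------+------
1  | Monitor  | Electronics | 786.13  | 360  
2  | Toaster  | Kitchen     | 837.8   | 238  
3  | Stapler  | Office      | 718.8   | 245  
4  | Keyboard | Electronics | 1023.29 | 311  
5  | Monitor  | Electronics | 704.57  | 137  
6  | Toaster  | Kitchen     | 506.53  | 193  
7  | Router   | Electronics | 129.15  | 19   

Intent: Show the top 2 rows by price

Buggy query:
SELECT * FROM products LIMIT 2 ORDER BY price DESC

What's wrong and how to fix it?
Bug: ORDER BY cannot follow LIMIT; LIMIT is the final clause

Fix: Sort with ORDER BY, then apply LIMIT

Corrected query:
SELECT * FROM products ORDER BY price DESC LIMIT 2

Result:
id | name     | category    | price   | stock
---+----------+-------------+---------+------
4  | Keyboard | Electronics | 1023.29 | 311  
2  | Toaster  | Kitchen     | 837.8   | 238  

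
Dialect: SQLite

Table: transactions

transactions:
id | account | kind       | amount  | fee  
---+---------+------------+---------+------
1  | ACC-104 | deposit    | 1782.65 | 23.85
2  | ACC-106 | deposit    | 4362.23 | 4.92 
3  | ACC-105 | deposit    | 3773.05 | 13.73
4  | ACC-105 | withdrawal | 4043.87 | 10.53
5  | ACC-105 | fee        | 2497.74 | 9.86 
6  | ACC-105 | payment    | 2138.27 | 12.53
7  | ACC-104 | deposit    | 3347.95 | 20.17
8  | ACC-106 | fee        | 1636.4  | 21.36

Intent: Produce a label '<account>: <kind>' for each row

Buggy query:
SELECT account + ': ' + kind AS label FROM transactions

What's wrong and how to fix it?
Bug: SQLite uses || for string concatenation; + coerces text to numbers (yielding 0)

Fix: Use the || operator for string concatenation

Corrected query:
SELECT account || ': ' || kind AS label FROM transactions

Result:
label              
-------------------
ACC-104: deposit   
ACC-106: deposit   
ACC-105: deposit   
ACC-105: withdrawal
ACC-105: fee       
ACC-105: payment   
ACC-104: deposit   
ACC-106: fee       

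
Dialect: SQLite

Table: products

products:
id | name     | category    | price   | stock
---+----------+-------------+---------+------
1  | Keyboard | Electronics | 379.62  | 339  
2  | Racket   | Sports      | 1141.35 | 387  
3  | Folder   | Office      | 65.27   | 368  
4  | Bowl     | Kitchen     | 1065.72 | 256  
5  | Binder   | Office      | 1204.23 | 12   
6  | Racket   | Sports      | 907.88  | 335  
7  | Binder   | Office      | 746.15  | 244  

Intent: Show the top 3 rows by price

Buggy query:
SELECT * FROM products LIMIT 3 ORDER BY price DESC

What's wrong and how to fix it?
Bug: LIMIT must come after ORDER BY

Fix: Sort with ORDER BY, then apply LIMIT

Corrected query:
SELECT * FROM products ORDER BY price DESC LIMIT 3

Result:
id | name   | category | price   | stock
---+--------+----------+---------+------
5  | Binder | Office   | 1204.23 | 12   
2  | Racket | Sports   | 1141.35 | 387  
4  | Bowl   | Kitchen  | 1065.72 | 256  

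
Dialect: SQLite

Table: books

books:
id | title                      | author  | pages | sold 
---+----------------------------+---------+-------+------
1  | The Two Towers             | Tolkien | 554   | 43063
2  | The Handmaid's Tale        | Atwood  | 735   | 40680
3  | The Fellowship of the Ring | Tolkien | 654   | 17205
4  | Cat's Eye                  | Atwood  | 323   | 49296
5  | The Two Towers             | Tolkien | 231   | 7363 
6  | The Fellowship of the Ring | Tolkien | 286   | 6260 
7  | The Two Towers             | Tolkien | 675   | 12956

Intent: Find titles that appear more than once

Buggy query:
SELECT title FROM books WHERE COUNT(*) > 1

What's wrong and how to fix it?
Bug: COUNT(*) is an aggregate and cannot be used in WHERE

Fix: Group first, then use HAVING for the count condition

Corrected query:
SELECT title FROM books GROUP BY title HAVING COUNT(*) > 1

Result:
title                     
--------------------------
The Fellowship of the Ring
The Two Towers            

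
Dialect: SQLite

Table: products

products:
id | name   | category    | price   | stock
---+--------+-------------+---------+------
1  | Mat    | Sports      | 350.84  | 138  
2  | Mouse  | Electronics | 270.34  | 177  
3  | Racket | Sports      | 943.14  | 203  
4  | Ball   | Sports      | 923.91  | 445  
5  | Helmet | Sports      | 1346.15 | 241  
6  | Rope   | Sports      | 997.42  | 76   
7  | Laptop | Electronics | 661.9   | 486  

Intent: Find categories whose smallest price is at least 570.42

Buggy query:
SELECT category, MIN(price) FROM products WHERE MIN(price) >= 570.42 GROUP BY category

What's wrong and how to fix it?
Bug: Aggregates like MIN are computed per group after WHERE runs

Fix: Replace WHERE with HAVING after the GROUP BY

Corrected query:
SELECT category, MIN(price) FROM products GROUP BY category HAVING MIN(price) >= 570.42

Result:
(no rows)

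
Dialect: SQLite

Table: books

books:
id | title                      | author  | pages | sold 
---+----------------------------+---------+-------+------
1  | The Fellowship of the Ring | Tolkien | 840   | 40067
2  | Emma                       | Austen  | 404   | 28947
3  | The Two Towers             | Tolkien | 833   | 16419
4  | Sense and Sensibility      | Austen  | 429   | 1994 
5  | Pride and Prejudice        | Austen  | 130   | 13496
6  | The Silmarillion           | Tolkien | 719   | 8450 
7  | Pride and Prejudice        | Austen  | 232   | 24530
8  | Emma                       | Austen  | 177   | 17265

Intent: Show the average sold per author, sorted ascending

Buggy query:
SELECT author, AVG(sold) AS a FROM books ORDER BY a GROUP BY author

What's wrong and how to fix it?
Bug: GROUP BY must precede ORDER BY

Fix: Reorder: SELECT … FROM … GROUP BY … ORDER BY …

Corrected query:
SELECT author, AVG(sold) AS a FROM books GROUP BY author ORDER BY a

Result:
author  | a           
--------+-------------
Austen  | 17246.4     
Tolkien | 21645.333333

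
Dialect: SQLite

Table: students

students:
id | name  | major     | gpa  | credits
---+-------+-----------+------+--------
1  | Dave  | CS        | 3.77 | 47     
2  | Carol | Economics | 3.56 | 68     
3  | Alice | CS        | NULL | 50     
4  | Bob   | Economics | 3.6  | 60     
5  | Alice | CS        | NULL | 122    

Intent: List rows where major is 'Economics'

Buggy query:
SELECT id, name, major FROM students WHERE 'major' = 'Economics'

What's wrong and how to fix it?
Bug: 'major' in single quotes is a string literal, not the column; the comparison is literal-vs-literal and never true

Fix: Reference the column as major without single quotes

Corrected query:
SELECT id, name, major FROM students WHERE major = 'Economics'

Result:
id | name  | major    
---+-------+----------
2  | Carol | Economics
4  | Bob   | Economics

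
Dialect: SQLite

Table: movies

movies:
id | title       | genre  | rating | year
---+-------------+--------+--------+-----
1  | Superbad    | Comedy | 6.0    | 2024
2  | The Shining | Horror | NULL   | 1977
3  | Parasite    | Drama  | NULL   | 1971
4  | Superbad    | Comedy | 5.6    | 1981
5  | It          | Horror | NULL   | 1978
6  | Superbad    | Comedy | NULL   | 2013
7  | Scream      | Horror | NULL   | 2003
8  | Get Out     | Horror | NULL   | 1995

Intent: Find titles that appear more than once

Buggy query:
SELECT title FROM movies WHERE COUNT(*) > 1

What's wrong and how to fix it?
Bug: WHERE can't reference COUNT(*); aggregates are computed after WHERE

Fix: Group first, then use HAVING for the count condition

Corrected query:
SELECT title FROM movies GROUP BY title HAVING COUNT(*) > 1

Result:
title   
--------
Superbad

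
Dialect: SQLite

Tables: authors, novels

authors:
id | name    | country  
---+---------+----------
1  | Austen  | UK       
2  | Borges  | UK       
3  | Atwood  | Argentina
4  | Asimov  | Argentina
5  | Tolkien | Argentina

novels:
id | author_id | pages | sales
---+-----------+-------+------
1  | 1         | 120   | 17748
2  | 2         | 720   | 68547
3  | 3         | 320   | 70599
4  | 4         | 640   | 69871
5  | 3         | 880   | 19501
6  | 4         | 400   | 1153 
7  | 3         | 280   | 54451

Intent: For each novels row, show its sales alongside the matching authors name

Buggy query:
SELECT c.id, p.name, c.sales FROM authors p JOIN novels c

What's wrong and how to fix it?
Bug: JOIN with no ON clause produces a cartesian product; every novels row pairs with every authors row

Fix: Specify the join condition linking the foreign key to the parent id

Corrected query:
SELECT c.id, p.name, c.sales FROM authors p JOIN novels c ON c.author_id = p.id

Result:
id | name   | sales
---+--------+------
1  | Austen | 17748
2  | Borges | 68547
3  | Atwood | 70599
4  | Asimov | 69871
5  | Atwood | 19501
6  | Asimov | 1153 
7  | Atwood | 54451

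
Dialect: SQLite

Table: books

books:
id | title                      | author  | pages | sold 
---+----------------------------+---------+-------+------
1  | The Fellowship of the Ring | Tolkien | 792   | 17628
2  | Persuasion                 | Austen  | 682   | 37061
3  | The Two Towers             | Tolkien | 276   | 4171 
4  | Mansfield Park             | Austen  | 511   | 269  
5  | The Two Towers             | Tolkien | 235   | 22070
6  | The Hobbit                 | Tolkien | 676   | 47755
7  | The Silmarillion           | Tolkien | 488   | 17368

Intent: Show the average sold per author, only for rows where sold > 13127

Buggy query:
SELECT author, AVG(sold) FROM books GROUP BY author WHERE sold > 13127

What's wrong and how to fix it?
Bug: WHERE cannot follow GROUP BY

Fix: Move the WHERE clause before GROUP BY

Corrected query:
SELECT author, AVG(sold) FROM books WHERE sold > 13127 GROUP BY author

Result:
author  | AVG(sold)
--------+----------
Austen  | 37061    
Tolkien | 26205.25 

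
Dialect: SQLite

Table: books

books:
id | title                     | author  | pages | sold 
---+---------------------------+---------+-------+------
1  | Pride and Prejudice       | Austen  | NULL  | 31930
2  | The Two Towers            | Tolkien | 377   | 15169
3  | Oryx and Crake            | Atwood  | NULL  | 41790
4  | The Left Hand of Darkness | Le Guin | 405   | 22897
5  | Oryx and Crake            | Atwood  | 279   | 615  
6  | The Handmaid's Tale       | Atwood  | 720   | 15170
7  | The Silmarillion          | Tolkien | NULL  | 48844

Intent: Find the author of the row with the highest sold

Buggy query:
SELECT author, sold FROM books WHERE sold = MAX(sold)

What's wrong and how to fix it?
Bug: MAX(sold) is an aggregate and cannot be used directly in WHERE

Fix: Wrap MAX in a scalar subquery so WHERE compares against a single value

Corrected query:
SELECT author, sold FROM books WHERE sold = (SELECT MAX(sold) FROM books)

Result:
author  | sold 
--------+------
Tolkien | 48844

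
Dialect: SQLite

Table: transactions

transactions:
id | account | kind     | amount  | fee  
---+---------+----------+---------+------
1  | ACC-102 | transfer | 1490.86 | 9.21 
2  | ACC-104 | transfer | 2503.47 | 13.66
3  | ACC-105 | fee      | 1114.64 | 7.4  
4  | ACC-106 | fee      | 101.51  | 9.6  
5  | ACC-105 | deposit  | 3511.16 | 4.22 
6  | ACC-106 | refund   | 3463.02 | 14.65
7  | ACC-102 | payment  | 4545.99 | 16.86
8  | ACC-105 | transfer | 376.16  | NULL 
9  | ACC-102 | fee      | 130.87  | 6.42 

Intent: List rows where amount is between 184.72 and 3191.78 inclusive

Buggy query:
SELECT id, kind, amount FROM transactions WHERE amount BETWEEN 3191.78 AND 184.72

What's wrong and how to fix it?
Bug: The bounds are reversed; BETWEEN a AND b requires a <= b to match anything

Fix: Swap the bounds so the smaller value comes first

Corrected query:
SELECT id, kind, amount FROM transactions WHERE amount BETWEEN 184.72 AND 3191.78

Result:
id | kind     | amount 
---+----------+--------
1  | transfer | 1490.86
2  | transfer | 2503.47
3  | fee      | 1114.64
8  | transfer | 376.16 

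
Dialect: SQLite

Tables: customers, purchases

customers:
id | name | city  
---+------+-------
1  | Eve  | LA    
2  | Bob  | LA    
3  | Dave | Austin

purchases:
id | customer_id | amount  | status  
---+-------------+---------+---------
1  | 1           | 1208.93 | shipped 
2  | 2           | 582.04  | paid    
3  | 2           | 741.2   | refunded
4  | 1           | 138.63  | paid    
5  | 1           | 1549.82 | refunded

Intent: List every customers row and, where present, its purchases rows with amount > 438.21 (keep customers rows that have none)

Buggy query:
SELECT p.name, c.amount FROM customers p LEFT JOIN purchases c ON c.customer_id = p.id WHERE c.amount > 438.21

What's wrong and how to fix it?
Bug: Filtering c.amount in WHERE discards the NULL rows produced by LEFT JOIN, turning it into an inner join

Fix: Put 'c.amount > 438.21' in the JOIN's ON clause instead of WHERE

Corrected query:
SELECT p.name, c.amount FROM customers p LEFT JOIN purchases c ON c.customer_id = p.id AND c.amount > 438.21

Result:
name | amount 
-----+--------
Eve  | 1208.93
Eve  | 1549.82
Bob  | 582.04 
Bob  | 741.2  
Dave | NULL   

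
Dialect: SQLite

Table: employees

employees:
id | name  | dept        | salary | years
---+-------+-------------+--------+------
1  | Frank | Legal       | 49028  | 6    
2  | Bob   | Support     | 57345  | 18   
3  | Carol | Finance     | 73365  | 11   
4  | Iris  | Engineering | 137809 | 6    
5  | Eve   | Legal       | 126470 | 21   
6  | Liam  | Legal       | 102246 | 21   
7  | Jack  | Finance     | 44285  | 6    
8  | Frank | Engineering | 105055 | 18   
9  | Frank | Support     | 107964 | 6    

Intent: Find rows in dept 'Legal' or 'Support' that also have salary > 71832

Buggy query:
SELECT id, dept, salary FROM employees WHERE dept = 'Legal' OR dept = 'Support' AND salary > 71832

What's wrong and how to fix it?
Bug: AND binds tighter than OR, so this parses as dept = 'Legal' OR (dept = 'Support' AND salary > 71832)

Fix: Add parentheses around the OR so the AND applies to both alternatives

Corrected query:
SELECT id, dept, salary FROM employees WHERE (dept = 'Legal' OR dept = 'Support') AND salary > 71832

Result:
id | dept    | salary
---+---------+-------
5  | Legal   | 126470
6  | Legal   | 102246
9  | Support | 107964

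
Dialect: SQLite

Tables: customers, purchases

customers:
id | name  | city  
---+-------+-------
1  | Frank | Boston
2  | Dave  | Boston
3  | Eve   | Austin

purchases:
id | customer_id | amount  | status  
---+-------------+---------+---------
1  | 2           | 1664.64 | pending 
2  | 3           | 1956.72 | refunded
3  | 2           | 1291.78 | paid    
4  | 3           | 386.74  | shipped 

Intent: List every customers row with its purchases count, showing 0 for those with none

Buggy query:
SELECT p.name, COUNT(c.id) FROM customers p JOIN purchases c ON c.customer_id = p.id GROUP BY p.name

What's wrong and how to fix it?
Bug: INNER JOIN drops customers rows that have no matching purchases rows

Fix: Use LEFT JOIN so parents without children still appear (COUNT(c.id) gives 0)

Corrected query:
SELECT p.name, COUNT(c.id) FROM customers p LEFT JOIN purchases c ON c.customer_id = p.id GROUP BY p.name

Result:
name  | COUNT(c.id)
------+------------
Dave  | 2          
Eve   | 2          
Frank | 0          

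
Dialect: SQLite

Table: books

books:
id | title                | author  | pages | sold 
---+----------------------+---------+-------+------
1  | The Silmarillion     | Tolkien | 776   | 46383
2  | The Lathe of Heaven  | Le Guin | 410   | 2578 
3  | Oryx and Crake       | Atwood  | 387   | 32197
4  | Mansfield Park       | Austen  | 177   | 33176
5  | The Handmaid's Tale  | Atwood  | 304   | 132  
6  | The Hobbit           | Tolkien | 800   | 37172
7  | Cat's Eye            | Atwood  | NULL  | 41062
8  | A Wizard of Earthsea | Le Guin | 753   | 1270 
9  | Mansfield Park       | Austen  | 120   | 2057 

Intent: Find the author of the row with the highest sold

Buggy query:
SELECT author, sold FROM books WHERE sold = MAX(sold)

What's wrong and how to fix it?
Bug: MAX(sold) is an aggregate and cannot be used directly in WHERE

Fix: Wrap MAX in a scalar subquery so WHERE compares against a single value

Corrected query:
SELECT author, sold FROM books WHERE sold = (SELECT MAX(sold) FROM books)

Result:
author  | sold 
--------+------
Tolkien | 46383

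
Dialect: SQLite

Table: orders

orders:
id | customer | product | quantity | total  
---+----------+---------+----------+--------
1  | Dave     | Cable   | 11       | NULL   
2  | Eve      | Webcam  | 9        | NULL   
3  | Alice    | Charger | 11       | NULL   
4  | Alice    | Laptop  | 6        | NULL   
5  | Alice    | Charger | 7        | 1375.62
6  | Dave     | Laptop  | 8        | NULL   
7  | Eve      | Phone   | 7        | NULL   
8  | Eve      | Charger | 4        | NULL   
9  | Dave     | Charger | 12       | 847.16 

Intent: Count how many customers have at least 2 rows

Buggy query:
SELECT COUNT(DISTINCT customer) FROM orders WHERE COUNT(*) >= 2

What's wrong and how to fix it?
Bug: COUNT(*) cannot appear in WHERE; the per-group count doesn't exist yet

Fix: Group first with HAVING COUNT(*) >= 2, then COUNT the resulting groups

Corrected query:
SELECT COUNT(*) FROM (SELECT customer FROM orders GROUP BY customer HAVING COUNT(*) >= 2)

Result:
COUNT(*)
--------
3       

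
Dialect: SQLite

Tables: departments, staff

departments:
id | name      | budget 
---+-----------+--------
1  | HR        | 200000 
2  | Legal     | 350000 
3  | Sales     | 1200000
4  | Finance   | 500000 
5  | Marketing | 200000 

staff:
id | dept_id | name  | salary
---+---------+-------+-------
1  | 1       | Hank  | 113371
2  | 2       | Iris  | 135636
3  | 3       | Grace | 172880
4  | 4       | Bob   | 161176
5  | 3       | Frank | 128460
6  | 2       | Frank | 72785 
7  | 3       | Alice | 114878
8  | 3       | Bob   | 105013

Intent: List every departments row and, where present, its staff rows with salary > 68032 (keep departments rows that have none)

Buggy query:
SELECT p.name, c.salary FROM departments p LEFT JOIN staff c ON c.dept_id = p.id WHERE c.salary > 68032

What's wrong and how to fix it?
Bug: A WHERE condition on the right-hand table after LEFT JOIN drops unmatched parents

Fix: Put 'c.salary > 68032' in the JOIN's ON clause instead of WHERE

Corrected query:
SELECT p.name, c.salary FROM departments p LEFT JOIN staff c ON c.dept_id = p.id AND c.salary > 68032

Result:
name      | salary
----------+-------
HR        | 113371
Legal     | 72785 
Legal     | 135636
Sales     | 105013
Sales     | 114878
Sales     | 128460
Sales     | 172880
Finance   | 161176
Marketing | NULL  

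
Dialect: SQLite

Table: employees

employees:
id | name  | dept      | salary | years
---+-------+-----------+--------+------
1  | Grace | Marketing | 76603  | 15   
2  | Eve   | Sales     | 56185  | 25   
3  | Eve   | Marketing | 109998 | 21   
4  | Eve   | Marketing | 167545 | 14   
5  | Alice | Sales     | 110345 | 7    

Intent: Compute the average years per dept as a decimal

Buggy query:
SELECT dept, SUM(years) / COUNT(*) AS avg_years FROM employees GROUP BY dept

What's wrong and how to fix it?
Bug: Both operands are integers, so '/' performs integer division and truncates

Fix: Cast one side to REAL so the division keeps the fractional part

Corrected query:
SELECT dept, SUM(years) * 1.0 / COUNT(*) AS avg_years FROM employees GROUP BY dept

Result:
dept      | avg_years
----------+----------
Marketing | 16.666667
Sales     | 16       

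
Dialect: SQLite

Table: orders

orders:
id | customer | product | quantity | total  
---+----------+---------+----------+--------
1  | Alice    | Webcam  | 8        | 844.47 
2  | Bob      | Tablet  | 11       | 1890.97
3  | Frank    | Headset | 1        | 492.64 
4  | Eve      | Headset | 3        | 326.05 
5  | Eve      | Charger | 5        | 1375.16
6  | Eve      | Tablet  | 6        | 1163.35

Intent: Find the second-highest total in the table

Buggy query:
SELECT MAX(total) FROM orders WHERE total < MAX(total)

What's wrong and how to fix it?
Bug: MAX(total) on the right of the comparison is an aggregate-in-WHERE error

Fix: Put the inner MAX in a scalar subquery

Corrected query:
SELECT MAX(total) FROM orders WHERE total < (SELECT MAX(total) FROM orders)

Result:
MAX(total)
----------
1375.16   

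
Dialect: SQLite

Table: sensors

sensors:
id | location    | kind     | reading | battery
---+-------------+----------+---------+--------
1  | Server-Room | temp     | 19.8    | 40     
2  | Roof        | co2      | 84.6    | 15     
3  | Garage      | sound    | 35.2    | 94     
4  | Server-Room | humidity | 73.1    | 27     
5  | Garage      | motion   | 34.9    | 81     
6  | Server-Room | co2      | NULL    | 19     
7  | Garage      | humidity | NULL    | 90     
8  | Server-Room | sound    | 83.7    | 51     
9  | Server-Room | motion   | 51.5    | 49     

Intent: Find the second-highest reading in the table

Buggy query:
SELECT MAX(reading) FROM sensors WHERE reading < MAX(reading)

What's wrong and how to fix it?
Bug: MAX(reading) on the right of the comparison is an aggregate-in-WHERE error

Fix: Put the inner MAX in a scalar subquery

Corrected query:
SELECT MAX(reading) FROM sensors WHERE reading < (SELECT MAX(reading) FROM sensors)

Result:
MAX(reading)
------------
83.7        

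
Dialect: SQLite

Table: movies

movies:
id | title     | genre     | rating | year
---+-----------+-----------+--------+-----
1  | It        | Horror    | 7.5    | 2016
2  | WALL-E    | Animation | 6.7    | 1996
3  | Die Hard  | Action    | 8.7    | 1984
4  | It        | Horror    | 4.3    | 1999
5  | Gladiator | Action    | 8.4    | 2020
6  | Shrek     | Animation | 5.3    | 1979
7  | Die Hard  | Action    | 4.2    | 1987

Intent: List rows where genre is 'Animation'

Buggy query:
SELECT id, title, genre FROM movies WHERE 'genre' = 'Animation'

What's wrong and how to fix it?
Bug: 'genre' in single quotes is a string literal, not the column; the comparison is literal-vs-literal and never true

Fix: Remove the quotes around the column name (or use double quotes for an identifier)

Corrected query:
SELECT id, title, genre FROM movies WHERE genre = 'Animation'

Result:
id | title  | genre    
---+--------+----------
2  | WALL-E | Animation
6  | Shrek  | Animation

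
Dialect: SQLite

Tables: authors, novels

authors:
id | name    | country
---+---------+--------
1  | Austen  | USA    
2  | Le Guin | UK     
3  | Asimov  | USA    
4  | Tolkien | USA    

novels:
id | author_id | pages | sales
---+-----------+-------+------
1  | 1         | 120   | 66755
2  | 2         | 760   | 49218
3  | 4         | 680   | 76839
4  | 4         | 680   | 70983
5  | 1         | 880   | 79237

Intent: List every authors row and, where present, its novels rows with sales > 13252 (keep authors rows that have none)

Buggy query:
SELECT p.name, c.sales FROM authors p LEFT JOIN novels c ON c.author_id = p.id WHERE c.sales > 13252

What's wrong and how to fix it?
Bug: A WHERE condition on the right-hand table after LEFT JOIN drops unmatched parents

Fix: Move the right-table condition into the ON clause so unmatched parents are kept

Corrected query:
SELECT p.name, c.sales FROM authors p LEFT JOIN novels c ON c.author_id = p.id AND c.sales > 13252

Result:
name    | sales
--------+------
Austen  | 66755
Austen  | 79237
Le Guin | 49218
Asimov  | NULL 
Tolkien | 70983
Tolkien | 76839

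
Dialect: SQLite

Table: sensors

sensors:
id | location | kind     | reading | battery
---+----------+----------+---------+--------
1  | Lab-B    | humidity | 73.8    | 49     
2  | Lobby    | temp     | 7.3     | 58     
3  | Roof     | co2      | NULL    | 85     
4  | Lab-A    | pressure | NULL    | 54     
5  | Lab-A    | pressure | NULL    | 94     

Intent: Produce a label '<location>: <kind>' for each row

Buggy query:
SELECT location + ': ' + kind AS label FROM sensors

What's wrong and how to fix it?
Bug: '+' is numeric addition; on text columns SQLite converts them to 0 instead of concatenating

Fix: Use the || operator for string concatenation

Corrected query:
SELECT location || ': ' || kind AS label FROM sensors

Result:
label          
---------------
Lab-B: humidity
Lobby: temp    
Roof: co2      
Lab-A: pressure
Lab-A: pressure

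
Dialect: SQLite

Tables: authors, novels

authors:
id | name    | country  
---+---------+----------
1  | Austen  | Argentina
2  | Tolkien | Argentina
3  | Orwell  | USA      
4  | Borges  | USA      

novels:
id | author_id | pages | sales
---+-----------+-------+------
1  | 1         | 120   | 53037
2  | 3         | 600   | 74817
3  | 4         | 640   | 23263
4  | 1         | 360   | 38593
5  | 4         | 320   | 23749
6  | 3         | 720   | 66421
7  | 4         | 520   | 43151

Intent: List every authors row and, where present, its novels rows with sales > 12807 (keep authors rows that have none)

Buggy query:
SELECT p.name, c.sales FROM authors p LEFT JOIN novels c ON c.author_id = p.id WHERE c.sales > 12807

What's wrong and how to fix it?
Bug: A WHERE condition on the right-hand table after LEFT JOIN drops unmatched parents

Fix: Move the right-table condition into the ON clause so unmatched parents are kept

Corrected query:
SELECT p.name, c.sales FROM authors p LEFT JOIN novels c ON c.author_id = p.id AND c.sales > 12807

Result:
name    | sales
--------+------
Austen  | 38593
Austen  | 53037
Tolkien | NULL 
Orwell  | 66421
Orwell  | 74817
Borges  | 23263
Borges  | 23749
Borges  | 43151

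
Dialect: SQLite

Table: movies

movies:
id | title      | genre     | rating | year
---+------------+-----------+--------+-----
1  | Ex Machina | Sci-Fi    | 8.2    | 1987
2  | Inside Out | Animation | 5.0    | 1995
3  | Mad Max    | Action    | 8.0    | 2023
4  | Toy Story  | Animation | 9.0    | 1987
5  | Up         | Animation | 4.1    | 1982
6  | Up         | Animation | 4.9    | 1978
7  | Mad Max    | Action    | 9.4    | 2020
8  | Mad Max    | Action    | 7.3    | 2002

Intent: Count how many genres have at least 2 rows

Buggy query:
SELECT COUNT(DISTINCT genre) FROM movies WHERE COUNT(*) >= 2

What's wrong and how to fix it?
Bug: WHERE filters individual rows, not groups, so a group-level COUNT is invalid there

Fix: Group first with HAVING COUNT(*) >= 2, then COUNT the resulting groups

Corrected query:
SELECT COUNT(*) FROM (SELECT genre FROM movies GROUP BY genre HAVING COUNT(*) >= 2)

Result:
COUNT(*)
--------
2       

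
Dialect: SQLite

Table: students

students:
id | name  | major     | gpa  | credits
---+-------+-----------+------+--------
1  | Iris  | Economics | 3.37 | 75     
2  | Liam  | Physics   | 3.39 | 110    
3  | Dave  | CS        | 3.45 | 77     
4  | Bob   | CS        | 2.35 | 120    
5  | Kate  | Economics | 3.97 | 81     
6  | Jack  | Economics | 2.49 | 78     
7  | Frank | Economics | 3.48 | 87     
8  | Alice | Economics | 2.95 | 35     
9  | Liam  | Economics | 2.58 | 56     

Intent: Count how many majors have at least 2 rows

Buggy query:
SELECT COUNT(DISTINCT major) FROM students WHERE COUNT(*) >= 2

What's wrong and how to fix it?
Bug: WHERE filters individual rows, not groups, so a group-level COUNT is invalid there

Fix: Group first with HAVING COUNT(*) >= 2, then COUNT the resulting groups

Corrected query:
SELECT COUNT(*) FROM (SELECT major FROM students GROUP BY major HAVING COUNT(*) >= 2)

Result:
COUNT(*)
--------
2       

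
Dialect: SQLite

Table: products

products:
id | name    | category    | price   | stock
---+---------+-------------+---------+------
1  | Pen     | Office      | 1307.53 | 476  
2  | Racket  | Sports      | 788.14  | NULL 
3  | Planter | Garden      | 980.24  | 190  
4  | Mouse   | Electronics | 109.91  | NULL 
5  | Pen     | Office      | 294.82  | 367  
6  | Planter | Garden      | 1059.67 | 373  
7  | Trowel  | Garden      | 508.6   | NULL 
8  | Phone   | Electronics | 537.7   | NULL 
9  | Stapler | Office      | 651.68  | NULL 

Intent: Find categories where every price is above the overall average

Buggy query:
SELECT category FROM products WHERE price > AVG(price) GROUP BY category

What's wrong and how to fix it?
Bug: WHERE evaluates per row before aggregation, so AVG() is unavailable

Fix: Use a subquery for AVG and a HAVING MIN(...) filter so the condition holds for every row in the group

Corrected query:
SELECT category FROM products GROUP BY category HAVING MIN(price) > (SELECT AVG(price) FROM products)

Result:
category
--------
Sports  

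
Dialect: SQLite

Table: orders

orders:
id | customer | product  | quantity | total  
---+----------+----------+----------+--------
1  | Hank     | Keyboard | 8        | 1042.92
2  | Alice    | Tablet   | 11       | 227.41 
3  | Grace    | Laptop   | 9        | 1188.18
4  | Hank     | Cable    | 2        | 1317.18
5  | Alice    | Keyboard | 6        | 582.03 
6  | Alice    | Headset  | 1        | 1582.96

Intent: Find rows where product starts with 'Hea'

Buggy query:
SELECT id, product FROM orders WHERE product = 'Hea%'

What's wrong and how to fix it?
Bug: Wildcards only work with LIKE; '=' treats '%' as a literal character

Fix: Replace '=' with LIKE so 'Hea%' is treated as a pattern

Corrected query:
SELECT id, product FROM orders WHERE product LIKE 'Hea%'

Result:
id | product
---+--------
6  | Headset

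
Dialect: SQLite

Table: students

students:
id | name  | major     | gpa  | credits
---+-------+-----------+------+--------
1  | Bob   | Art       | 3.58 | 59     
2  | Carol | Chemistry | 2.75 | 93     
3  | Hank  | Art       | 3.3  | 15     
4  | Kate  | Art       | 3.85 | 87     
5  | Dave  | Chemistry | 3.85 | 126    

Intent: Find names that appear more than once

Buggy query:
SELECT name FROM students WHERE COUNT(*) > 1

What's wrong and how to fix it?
Bug: COUNT(*) is an aggregate and cannot be used in WHERE

Fix: GROUP BY name, then filter groups with HAVING COUNT(*) > 1

Corrected query:
SELECT name FROM students GROUP BY name HAVING COUNT(*) > 1

Result:
(no rows)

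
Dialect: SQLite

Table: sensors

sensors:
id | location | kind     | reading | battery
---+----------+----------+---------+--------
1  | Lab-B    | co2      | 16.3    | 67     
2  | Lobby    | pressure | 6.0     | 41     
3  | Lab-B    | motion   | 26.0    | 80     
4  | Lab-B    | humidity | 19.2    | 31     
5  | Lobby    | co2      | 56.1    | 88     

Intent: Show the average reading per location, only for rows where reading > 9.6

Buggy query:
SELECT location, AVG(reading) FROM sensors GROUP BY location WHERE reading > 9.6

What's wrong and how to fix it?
Bug: WHERE cannot follow GROUP BY

Fix: Move the WHERE clause before GROUP BY

Corrected query:
SELECT location, AVG(reading) FROM sensors WHERE reading > 9.6 GROUP BY location

Result:
location | AVG(reading)
---------+-------------
Lab-B    | 20.5        
Lobby    | 56.1        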